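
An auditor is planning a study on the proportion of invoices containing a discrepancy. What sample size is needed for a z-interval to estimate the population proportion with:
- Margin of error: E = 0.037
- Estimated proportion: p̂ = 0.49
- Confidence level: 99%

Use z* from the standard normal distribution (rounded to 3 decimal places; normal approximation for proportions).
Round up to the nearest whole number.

Using z* for proportion z-interval (normal approximation).

For 99% confidence, z* = 2.576 (from standard normal table)

Sample size formula for proportion z-interval: n = z*²p̂(1-p̂)/E²

n = 2.576² × 0.49 × 0.51 / 0.037²
  = 6.635776 × 0.2499 / 0.001369
  = 1211.3078

Round up to the nearest whole number: n = 1212

1212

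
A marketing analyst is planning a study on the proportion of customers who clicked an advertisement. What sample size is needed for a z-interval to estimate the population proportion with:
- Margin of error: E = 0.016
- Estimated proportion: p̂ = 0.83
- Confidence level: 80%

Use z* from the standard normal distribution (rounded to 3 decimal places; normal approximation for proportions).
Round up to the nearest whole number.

Using z* for proportion z-interval (normal approximation).

For 80% confidence, z* = 1.282 (from standard normal table)

Sample size formula for proportion z-interval: n = z*²p̂(1-p̂)/E²

n = 1.282² × 0.83 × 0.17 / 0.016²
  = 1.643524 × 0.1411 / 0.000256
  = 905.8642

Round up to the nearest whole number: n = 906

906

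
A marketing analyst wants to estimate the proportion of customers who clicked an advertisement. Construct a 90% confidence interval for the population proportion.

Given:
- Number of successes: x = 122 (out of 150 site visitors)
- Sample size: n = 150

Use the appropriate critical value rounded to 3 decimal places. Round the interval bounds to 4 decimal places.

Sample proportion: p̂ = 122/150 = 0.813333

Check conditions for normal approximation:
  np̂ = 122 ≥ 10 ✓
  n(1-p̂) = 28 ≥ 10 ✓

The sample is large enough, so use a z-interval (normal approximation) for the proportion.

For 90% confidence, z* = 1.645 (from standard normal table)

Standard error: SE = √(p̂(1-p̂)/n) = √(0.813333×0.186667/150) = 0.03181428

Margin of error: E = z* × SE = 1.645 × 0.03181428 = 0.052334

Z-interval: p̂ ± E = 0.813333 ± 0.052334 = (0.760999, 0.865668)

Rounded to 4 decimal places:

(0.7610, 0.8657)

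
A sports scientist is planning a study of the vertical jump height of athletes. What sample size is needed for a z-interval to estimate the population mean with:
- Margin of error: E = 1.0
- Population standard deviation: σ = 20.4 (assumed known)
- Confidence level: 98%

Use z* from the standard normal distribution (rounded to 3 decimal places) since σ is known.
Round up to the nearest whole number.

Using z* since population σ is known (z-interval formula).

For 98% confidence, z* = 2.326 (from standard normal table)

Sample size formula for z-interval: n = (z*σ/E)²

n = (2.326 × 20.4 / 1.0)²
  = (47.450400)²
  = 2251.5405

Round up to the nearest whole number: n = 2252

2252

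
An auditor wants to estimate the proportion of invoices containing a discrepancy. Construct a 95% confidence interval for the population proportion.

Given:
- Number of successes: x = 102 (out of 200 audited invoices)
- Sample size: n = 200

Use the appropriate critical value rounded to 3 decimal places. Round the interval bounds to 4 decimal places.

Sample proportion: p̂ = 102/200 = 0.510000

Check conditions for normal approximation:
  np̂ = 102 ≥ 10 ✓
  n(1-p̂) = 98 ≥ 10 ✓

The sample is large enough, so use a z-interval (normal approximation) for the proportion.

For 95% confidence, z* = 1.96 (from standard normal table)

Standard error: SE = √(p̂(1-p̂)/n) = √(0.510000×0.490000/200) = 0.03534827

Margin of error: E = z* × SE = 1.96 × 0.03534827 = 0.069283

Z-interval: p̂ ± E = 0.510000 ± 0.069283 = (0.440717, 0.579283)

Rounded to 4 decimal places:

(0.4407, 0.5793)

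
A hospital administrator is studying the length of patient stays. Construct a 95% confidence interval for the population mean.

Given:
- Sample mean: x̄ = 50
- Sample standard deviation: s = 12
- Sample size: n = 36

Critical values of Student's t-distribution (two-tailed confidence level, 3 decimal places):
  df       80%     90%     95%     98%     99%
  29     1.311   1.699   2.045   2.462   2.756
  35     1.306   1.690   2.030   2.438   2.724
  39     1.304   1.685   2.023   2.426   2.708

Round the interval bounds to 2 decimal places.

The population standard deviation σ is unknown (only the sample standard deviation s is given), so use a t-interval with df = n - 1 = 36 - 1 = 35.

For 95% confidence with df = 35, t* = 2.030 (from t-table)

Standard error: SE = s/√n = 12/√36 = 2.000000

Margin of error: E = t* × SE = 2.030 × 2.000000 = 4.0600

T-interval: x̄ ± E = 50 ± 4.0600 = (45.9400, 54.0600)

Rounded to 2 decimal places:

(45.94, 54.06)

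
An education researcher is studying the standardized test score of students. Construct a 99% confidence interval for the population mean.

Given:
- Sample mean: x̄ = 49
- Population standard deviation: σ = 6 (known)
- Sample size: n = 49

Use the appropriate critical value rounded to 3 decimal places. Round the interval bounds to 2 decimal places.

The population standard deviation σ is known, so use a z-interval (standard normal critical value).

For 99% confidence, z* = 2.576 (from standard normal table)

Standard error: SE = σ/√n = 6/√49 = 0.857143

Margin of error: E = z* × SE = 2.576 × 0.857143 = 2.2080

Z-interval: x̄ ± E = 49 ± 2.2080 = (46.7920, 51.2080)

Rounded to 2 decimal places:

(46.79, 51.21)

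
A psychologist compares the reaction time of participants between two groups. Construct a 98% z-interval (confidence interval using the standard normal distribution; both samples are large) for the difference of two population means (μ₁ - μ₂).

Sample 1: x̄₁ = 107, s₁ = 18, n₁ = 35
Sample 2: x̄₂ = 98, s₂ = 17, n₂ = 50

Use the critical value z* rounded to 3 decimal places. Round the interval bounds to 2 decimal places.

Both samples are large (n₁ = 35 ≥ 30, n₂ = 50 ≥ 30), so a z-interval for the difference of means applies.

Point estimate: x̄₁ - x̄₂ = 107 - 98 = 9

Standard error: SE = √(s₁²/n₁ + s₂²/n₂)
= √(18²/35 + 17²/50)
= √(9.257143 + 5.780000)
= 3.877776

For 98% confidence, z* = 2.326 (from standard normal table)
Margin of error: E = z* × SE = 2.326 × 3.877776 = 9.0197

Z-interval: (x̄₁ - x̄₂) ± E = 9 ± 9.0197 = (-0.0197, 18.0197)

Rounded to 2 decimal places:

(-0.02, 18.02)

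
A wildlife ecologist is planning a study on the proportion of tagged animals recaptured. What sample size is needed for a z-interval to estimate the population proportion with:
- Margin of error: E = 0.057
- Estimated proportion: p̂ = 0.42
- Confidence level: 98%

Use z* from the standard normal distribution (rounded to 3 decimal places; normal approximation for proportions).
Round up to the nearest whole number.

Using z* for proportion z-interval (normal approximation).

For 98% confidence, z* = 2.326 (from standard normal table)

Sample size formula for proportion z-interval: n = z*²p̂(1-p̂)/E²

n = 2.326² × 0.42 × 0.58 / 0.057²
  = 5.410276 × 0.2436 / 0.003249
  = 405.6458

Round up to the nearest whole number: n = 406

406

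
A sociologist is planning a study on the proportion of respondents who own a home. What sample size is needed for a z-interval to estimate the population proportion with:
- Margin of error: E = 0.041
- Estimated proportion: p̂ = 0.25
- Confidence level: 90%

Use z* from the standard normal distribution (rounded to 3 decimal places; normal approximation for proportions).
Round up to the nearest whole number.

Using z* for proportion z-interval (normal approximation).

For 90% confidence, z* = 1.645 (from standard normal table)

Sample size formula for proportion z-interval: n = z*²p̂(1-p̂)/E²

n = 1.645² × 0.25 × 0.75 / 0.041²
  = 2.706025 × 0.1875 / 0.001681
  = 301.8321

Round up to the nearest whole number: n = 302

302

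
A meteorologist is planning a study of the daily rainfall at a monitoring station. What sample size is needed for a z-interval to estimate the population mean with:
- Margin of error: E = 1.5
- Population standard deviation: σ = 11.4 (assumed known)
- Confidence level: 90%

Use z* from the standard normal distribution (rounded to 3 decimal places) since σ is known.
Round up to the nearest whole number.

Using z* since population σ is known (z-interval formula).

For 90% confidence, z* = 1.645 (from standard normal table)

Sample size formula for z-interval: n = (z*σ/E)²

n = (1.645 × 11.4 / 1.5)²
  = (12.502000)²
  = 156.3000

Round up to the nearest whole number: n = 157

157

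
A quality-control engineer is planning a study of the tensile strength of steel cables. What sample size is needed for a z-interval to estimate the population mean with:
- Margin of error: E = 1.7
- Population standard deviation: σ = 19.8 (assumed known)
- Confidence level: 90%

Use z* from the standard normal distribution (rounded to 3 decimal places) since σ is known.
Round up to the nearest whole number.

Using z* since population σ is known (z-interval formula).

For 90% confidence, z* = 1.645 (from standard normal table)

Sample size formula for z-interval: n = (z*σ/E)²

n = (1.645 × 19.8 / 1.7)²
  = (19.159412)²
  = 367.0831

Round up to the nearest whole number: n = 368

368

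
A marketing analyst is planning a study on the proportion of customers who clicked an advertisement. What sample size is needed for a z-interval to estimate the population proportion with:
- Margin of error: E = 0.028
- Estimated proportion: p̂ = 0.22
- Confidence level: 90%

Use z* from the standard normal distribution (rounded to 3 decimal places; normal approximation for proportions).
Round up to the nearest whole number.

Using z* for proportion z-interval (normal approximation).

For 90% confidence, z* = 1.645 (from standard normal table)

Sample size formula for proportion z-interval: n = z*²p̂(1-p̂)/E²

n = 1.645² × 0.22 × 0.78 / 0.028²
  = 2.706025 × 0.1716 / 0.000784
  = 592.2881

Round up to the nearest whole number: n = 593

593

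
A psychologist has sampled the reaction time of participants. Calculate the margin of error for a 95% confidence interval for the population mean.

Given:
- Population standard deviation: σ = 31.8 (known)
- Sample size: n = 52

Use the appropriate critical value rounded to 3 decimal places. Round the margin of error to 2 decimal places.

The population standard deviation σ is known, so use the z-interval margin of error formula.

For 95% confidence, z* = 1.96 (from standard normal table)

Margin of error formula for z-interval: E = z* × σ/√n

E = 1.96 × 31.8/√52
  = 1.96 × 4.409867
  = 8.6433

Rounded to 2 decimal places:

8.64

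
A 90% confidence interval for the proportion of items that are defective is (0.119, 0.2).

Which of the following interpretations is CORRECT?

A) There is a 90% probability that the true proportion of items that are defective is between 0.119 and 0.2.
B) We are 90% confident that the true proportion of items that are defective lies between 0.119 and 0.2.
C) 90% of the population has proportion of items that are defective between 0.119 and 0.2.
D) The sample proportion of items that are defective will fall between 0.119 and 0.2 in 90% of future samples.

A confidence interval represents our confidence in the procedure, not a probability statement about the parameter.

Key concept: If we repeated this sampling process many times and computed a 90% CI each time, about 90% of those intervals would contain the true population parameter.

For this specific interval (0.119, 0.2):
- Midpoint (point estimate): 0.1595
- Margin of error: 0.0405

The correct interpretation is the one stating confidence that the true parameter lies in the interval — option B.

B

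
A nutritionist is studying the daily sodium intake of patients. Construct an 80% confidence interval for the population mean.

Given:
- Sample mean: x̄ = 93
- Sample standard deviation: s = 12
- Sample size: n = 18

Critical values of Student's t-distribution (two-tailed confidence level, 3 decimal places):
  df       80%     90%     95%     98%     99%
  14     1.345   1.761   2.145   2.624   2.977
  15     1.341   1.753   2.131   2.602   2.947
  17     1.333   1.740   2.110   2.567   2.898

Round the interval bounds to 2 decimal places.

The population standard deviation σ is unknown (only the sample standard deviation s is given), so use a t-interval with df = n - 1 = 18 - 1 = 17.

For 80% confidence with df = 17, t* = 1.333 (from t-table)

Standard error: SE = s/√n = 12/√18 = 2.828427

Margin of error: E = t* × SE = 1.333 × 2.828427 = 3.7703

T-interval: x̄ ± E = 93 ± 3.7703 = (89.2297, 96.7703)

Rounded to 2 decimal places:

(89.23, 96.77)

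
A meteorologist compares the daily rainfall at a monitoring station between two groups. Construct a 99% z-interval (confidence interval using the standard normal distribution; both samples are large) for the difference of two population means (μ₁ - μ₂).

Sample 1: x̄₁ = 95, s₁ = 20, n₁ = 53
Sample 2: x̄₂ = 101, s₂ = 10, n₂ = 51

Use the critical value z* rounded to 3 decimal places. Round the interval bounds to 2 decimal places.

Both samples are large (n₁ = 53 ≥ 30, n₂ = 51 ≥ 30), so a z-interval for the difference of means applies.

Point estimate: x̄₁ - x̄₂ = 95 - 101 = -6

Standard error: SE = √(s₁²/n₁ + s₂²/n₂)
= √(20²/53 + 10²/51)
= √(7.547170 + 1.960784)
= 3.083497

For 99% confidence, z* = 2.576 (from standard normal table)
Margin of error: E = z* × SE = 2.576 × 3.083497 = 7.9431

Z-interval: (x̄₁ - x̄₂) ± E = -6 ± 7.9431 = (-13.9431, 1.9431)

Rounded to 2 decimal places:

(-13.94, 1.94)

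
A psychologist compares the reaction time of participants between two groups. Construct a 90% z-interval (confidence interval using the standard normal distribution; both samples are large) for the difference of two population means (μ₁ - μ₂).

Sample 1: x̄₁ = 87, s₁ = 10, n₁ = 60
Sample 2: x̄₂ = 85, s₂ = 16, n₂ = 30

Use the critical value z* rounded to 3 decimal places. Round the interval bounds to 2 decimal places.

Both samples are large (n₁ = 60 ≥ 30, n₂ = 30 ≥ 30), so a z-interval for the difference of means applies.

Point estimate: x̄₁ - x̄₂ = 87 - 85 = 2

Standard error: SE = √(s₁²/n₁ + s₂²/n₂)
= √(10²/60 + 16²/30)
= √(1.666667 + 8.533333)
= 3.193744

For 90% confidence, z* = 1.645 (from standard normal table)
Margin of error: E = z* × SE = 1.645 × 3.193744 = 5.2537

Z-interval: (x̄₁ - x̄₂) ± E = 2 ± 5.2537 = (-3.2537, 7.2537)

Rounded to 2 decimal places:

(-3.25, 7.25)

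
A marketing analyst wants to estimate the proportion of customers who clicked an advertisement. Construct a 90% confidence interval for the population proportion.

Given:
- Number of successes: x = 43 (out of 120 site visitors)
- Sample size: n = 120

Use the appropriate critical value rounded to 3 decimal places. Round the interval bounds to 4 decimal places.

Sample proportion: p̂ = 43/120 = 0.358333

Check conditions for normal approximation:
  np̂ = 43 ≥ 10 ✓
  n(1-p̂) = 77 ≥ 10 ✓

The sample is large enough, so use a z-interval (normal approximation) for the proportion.

For 90% confidence, z* = 1.645 (from standard normal table)

Standard error: SE = √(p̂(1-p̂)/n) = √(0.358333×0.641667/120) = 0.04377314

Margin of error: E = z* × SE = 1.645 × 0.04377314 = 0.072007

Z-interval: p̂ ± E = 0.358333 ± 0.072007 = (0.286327, 0.430340)

Rounded to 4 decimal places:

(0.2863, 0.4303)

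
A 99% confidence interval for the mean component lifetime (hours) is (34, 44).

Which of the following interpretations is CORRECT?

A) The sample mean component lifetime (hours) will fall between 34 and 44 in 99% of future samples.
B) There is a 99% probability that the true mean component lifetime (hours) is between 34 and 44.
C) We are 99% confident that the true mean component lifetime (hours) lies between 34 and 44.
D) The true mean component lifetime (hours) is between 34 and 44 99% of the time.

A confidence interval represents our confidence in the procedure, not a probability statement about the parameter.

Key concept: If we repeated this sampling process many times and computed a 99% CI each time, about 99% of those intervals would contain the true population parameter.

For this specific interval (34, 44):
- Midpoint (point estimate): 39
- Margin of error: 5

The correct interpretation is the one stating confidence that the true parameter lies in the interval — option C.

C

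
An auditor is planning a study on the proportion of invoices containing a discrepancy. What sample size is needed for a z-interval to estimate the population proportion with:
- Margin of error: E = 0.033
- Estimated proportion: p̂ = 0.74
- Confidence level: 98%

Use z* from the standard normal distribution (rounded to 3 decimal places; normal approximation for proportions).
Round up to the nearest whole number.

Using z* for proportion z-interval (normal approximation).

For 98% confidence, z* = 2.326 (from standard normal table)

Sample size formula for proportion z-interval: n = z*²p̂(1-p̂)/E²

n = 2.326² × 0.74 × 0.26 / 0.033²
  = 5.410276 × 0.1924 / 0.001089
  = 955.8651

Round up to the nearest whole number: n = 956

956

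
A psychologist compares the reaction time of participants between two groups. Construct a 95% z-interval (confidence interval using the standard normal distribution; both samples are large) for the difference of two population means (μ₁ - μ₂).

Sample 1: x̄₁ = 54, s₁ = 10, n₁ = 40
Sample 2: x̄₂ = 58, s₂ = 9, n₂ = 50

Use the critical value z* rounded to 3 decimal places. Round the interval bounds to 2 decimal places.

Both samples are large (n₁ = 40 ≥ 30, n₂ = 50 ≥ 30), so a z-interval for the difference of means applies.

Point estimate: x̄₁ - x̄₂ = 54 - 58 = -4

Standard error: SE = √(s₁²/n₁ + s₂²/n₂)
= √(10²/40 + 9²/50)
= √(2.500000 + 1.620000)
= 2.029778

For 95% confidence, z* = 1.96 (from standard normal table)
Margin of error: E = z* × SE = 1.96 × 2.029778 = 3.9784

Z-interval: (x̄₁ - x̄₂) ± E = -4 ± 3.9784 = (-7.9784, -0.0216)

Rounded to 2 decimal places:

(-7.98, -0.02)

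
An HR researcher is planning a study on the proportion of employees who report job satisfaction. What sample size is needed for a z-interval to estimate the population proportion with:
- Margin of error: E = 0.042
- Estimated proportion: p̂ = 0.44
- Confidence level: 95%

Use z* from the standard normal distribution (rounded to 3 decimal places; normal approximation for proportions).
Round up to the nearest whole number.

Using z* for proportion z-interval (normal approximation).

For 95% confidence, z* = 1.96 (from standard normal table)

Sample size formula for proportion z-interval: n = z*²p̂(1-p̂)/E²

n = 1.96² × 0.44 × 0.56 / 0.042²
  = 3.8416 × 0.2464 / 0.001764
  = 536.6044

Round up to the nearest whole number: n = 537

537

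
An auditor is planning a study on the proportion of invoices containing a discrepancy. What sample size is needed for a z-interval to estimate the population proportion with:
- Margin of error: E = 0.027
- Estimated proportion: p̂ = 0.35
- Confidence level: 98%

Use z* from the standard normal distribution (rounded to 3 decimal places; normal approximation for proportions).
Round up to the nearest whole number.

Using z* for proportion z-interval (normal approximation).

For 98% confidence, z* = 2.326 (from standard normal table)

Sample size formula for proportion z-interval: n = z*²p̂(1-p̂)/E²

n = 2.326² × 0.35 × 0.65 / 0.027²
  = 5.410276 × 0.2275 / 0.000729
  = 1688.3920

Round up to the nearest whole number: n = 1689

1689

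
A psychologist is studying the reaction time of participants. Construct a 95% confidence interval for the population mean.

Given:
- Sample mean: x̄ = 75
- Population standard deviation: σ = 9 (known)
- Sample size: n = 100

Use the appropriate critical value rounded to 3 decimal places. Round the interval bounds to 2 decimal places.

The population standard deviation σ is known, so use a z-interval (standard normal critical value).

For 95% confidence, z* = 1.96 (from standard normal table)

Standard error: SE = σ/√n = 9/√100 = 0.900000

Margin of error: E = z* × SE = 1.96 × 0.900000 = 1.7640

Z-interval: x̄ ± E = 75 ± 1.7640 = (73.2360, 76.7640)

Rounded to 2 decimal places:

(73.24, 76.76)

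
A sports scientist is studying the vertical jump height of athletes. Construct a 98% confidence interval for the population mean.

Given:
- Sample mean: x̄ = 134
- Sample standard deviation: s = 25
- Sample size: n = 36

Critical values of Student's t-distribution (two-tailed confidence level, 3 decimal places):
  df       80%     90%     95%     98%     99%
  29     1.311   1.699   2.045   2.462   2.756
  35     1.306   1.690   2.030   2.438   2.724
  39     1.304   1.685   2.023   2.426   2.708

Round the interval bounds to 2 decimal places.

The population standard deviation σ is unknown (only the sample standard deviation s is given), so use a t-interval with df = n - 1 = 36 - 1 = 35.

For 98% confidence with df = 35, t* = 2.438 (from t-table)

Standard error: SE = s/√n = 25/√36 = 4.166667

Margin of error: E = t* × SE = 2.438 × 4.166667 = 10.1583

T-interval: x̄ ± E = 134 ± 10.1583 = (123.8417, 144.1583)

Rounded to 2 decimal places:

(123.84, 144.16)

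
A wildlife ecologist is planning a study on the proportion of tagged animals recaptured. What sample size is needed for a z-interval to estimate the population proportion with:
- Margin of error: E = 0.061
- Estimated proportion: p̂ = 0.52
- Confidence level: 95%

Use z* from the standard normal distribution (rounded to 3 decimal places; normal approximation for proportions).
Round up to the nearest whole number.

Using z* for proportion z-interval (normal approximation).

For 95% confidence, z* = 1.96 (from standard normal table)

Sample size formula for proportion z-interval: n = z*²p̂(1-p̂)/E²

n = 1.96² × 0.52 × 0.48 / 0.061²
  = 3.8416 × 0.2496 / 0.003721
  = 257.6897

Round up to the nearest whole number: n = 258

258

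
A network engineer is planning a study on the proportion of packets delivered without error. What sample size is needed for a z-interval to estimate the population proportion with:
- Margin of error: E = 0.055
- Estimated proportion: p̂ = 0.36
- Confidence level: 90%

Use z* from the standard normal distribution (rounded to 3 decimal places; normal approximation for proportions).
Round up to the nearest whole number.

Using z* for proportion z-interval (normal approximation).

For 90% confidence, z* = 1.645 (from standard normal table)

Sample size formula for proportion z-interval: n = z*²p̂(1-p̂)/E²

n = 1.645² × 0.36 × 0.64 / 0.055²
  = 2.706025 × 0.2304 / 0.003025
  = 206.1052

Round up to the nearest whole number: n = 207

207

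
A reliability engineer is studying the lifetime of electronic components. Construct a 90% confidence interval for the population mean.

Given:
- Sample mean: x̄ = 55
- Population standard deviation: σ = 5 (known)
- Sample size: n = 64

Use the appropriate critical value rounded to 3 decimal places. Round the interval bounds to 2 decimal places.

The population standard deviation σ is known, so use a z-interval (standard normal critical value).

For 90% confidence, z* = 1.645 (from standard normal table)

Standard error: SE = σ/√n = 5/√64 = 0.625000

Margin of error: E = z* × SE = 1.645 × 0.625000 = 1.0281

Z-interval: x̄ ± E = 55 ± 1.0281 = (53.9719, 56.0281)

Rounded to 2 decimal places:

(53.97, 56.03)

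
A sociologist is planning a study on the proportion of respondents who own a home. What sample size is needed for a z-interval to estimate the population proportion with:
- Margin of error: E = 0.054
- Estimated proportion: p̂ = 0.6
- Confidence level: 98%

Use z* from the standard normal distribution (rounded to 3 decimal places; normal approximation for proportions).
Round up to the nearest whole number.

Using z* for proportion z-interval (normal approximation).

For 98% confidence, z* = 2.326 (from standard normal table)

Sample size formula for proportion z-interval: n = z*²p̂(1-p̂)/E²

n = 2.326² × 0.6 × 0.4 / 0.054²
  = 5.410276 × 0.24 / 0.002916
  = 445.2902

Round up to the nearest whole number: n = 446

446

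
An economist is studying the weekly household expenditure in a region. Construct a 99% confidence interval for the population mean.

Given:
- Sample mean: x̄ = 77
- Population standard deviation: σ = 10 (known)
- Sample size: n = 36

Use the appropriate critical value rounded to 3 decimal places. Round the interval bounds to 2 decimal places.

The population standard deviation σ is known, so use a z-interval (standard normal critical value).

For 99% confidence, z* = 2.576 (from standard normal table)

Standard error: SE = σ/√n = 10/√36 = 1.666667

Margin of error: E = z* × SE = 2.576 × 1.666667 = 4.2933

Z-interval: x̄ ± E = 77 ± 4.2933 = (72.7067, 81.2933)

Rounded to 2 decimal places:

(72.71, 81.29)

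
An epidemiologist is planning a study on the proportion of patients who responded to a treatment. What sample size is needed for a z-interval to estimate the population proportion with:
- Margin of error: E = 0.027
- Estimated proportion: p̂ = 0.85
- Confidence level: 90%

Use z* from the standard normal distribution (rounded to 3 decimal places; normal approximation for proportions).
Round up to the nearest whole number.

Using z* for proportion z-interval (normal approximation).

For 90% confidence, z* = 1.645 (from standard normal table)

Sample size formula for proportion z-interval: n = z*²p̂(1-p̂)/E²

n = 1.645² × 0.85 × 0.15 / 0.027²
  = 2.706025 × 0.1275 / 0.000729
  = 473.2760

Round up to the nearest whole number: n = 474

474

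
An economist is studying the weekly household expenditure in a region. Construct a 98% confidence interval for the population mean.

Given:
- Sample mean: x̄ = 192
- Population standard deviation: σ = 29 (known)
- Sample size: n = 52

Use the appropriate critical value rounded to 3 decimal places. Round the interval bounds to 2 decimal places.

The population standard deviation σ is known, so use a z-interval (standard normal critical value).

For 98% confidence, z* = 2.326 (from standard normal table)

Standard error: SE = σ/√n = 29/√52 = 4.021576

Margin of error: E = z* × SE = 2.326 × 4.021576 = 9.3542

Z-interval: x̄ ± E = 192 ± 9.3542 = (182.6458, 201.3542)

Rounded to 2 decimal places:

(182.65, 201.35)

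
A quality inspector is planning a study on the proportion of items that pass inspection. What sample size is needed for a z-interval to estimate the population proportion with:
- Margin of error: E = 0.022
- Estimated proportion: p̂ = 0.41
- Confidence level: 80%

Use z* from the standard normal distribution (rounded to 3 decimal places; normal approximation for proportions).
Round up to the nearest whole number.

Using z* for proportion z-interval (normal approximation).

For 80% confidence, z* = 1.282 (from standard normal table)

Sample size formula for proportion z-interval: n = z*²p̂(1-p̂)/E²

n = 1.282² × 0.41 × 0.59 / 0.022²
  = 1.643524 × 0.2419 / 0.000484
  = 821.4224

Round up to the nearest whole number: n = 822

822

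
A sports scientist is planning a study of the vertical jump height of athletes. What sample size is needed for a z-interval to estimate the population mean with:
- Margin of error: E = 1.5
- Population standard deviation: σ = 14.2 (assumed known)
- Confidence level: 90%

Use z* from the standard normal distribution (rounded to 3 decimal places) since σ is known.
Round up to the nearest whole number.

Using z* since population σ is known (z-interval formula).

For 90% confidence, z* = 1.645 (from standard normal table)

Sample size formula for z-interval: n = (z*σ/E)²

n = (1.645 × 14.2 / 1.5)²
  = (15.572667)²
  = 242.5079

Round up to the nearest whole number: n = 243

243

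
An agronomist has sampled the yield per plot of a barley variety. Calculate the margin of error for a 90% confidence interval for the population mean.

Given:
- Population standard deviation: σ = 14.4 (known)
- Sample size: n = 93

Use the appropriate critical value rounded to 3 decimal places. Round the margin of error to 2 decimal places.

The population standard deviation σ is known, so use the z-interval margin of error formula.

For 90% confidence, z* = 1.645 (from standard normal table)

Margin of error formula for z-interval: E = z* × σ/√n

E = 1.645 × 14.4/√93
  = 1.645 × 1.493210
  = 2.4563

Rounded to 2 decimal places:

2.46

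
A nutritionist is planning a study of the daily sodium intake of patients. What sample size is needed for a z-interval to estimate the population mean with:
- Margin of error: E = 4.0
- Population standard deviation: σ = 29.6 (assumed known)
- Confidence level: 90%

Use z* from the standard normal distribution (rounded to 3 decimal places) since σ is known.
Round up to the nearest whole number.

Using z* since population σ is known (z-interval formula).

For 90% confidence, z* = 1.645 (from standard normal table)

Sample size formula for z-interval: n = (z*σ/E)²

n = (1.645 × 29.6 / 4.0)²
  = (12.173000)²
  = 148.1819

Round up to the nearest whole number: n = 149

149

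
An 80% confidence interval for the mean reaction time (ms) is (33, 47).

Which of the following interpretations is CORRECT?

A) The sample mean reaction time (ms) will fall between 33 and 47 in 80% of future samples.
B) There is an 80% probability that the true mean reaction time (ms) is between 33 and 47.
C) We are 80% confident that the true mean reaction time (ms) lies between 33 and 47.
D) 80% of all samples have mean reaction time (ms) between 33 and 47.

A confidence interval represents our confidence in the procedure, not a probability statement about the parameter.

Key concept: If we repeated this sampling process many times and computed an 80% CI each time, about 80% of those intervals would contain the true population parameter.

For this specific interval (33, 47):
- Midpoint (point estimate): 40
- Margin of error: 7

The correct interpretation is the one stating confidence that the true parameter lies in the interval — option C.

C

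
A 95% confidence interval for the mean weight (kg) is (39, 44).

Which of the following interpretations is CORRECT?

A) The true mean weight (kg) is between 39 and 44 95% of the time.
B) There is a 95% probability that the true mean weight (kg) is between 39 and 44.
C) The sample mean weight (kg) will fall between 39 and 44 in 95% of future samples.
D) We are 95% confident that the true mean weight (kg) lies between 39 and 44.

A confidence interval represents our confidence in the procedure, not a probability statement about the parameter.

Key concept: If we repeated this sampling process many times and computed a 95% CI each time, about 95% of those intervals would contain the true population parameter.

For this specific interval (39, 44):
- Midpoint (point estimate): 41.5
- Margin of error: 2.5

The correct interpretation is the one stating confidence that the true parameter lies in the interval — option D.

D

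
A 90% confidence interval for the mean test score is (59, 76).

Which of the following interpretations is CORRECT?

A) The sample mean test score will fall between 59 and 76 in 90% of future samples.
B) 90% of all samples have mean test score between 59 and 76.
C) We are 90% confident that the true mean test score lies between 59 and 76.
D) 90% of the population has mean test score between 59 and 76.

A confidence interval represents our confidence in the procedure, not a probability statement about the parameter.

Key concept: If we repeated this sampling process many times and computed a 90% CI each time, about 90% of those intervals would contain the true population parameter.

For this specific interval (59, 76):
- Midpoint (point estimate): 67.5
- Margin of error: 8.5

The correct interpretation is the one stating confidence that the true parameter lies in the interval — option C.

C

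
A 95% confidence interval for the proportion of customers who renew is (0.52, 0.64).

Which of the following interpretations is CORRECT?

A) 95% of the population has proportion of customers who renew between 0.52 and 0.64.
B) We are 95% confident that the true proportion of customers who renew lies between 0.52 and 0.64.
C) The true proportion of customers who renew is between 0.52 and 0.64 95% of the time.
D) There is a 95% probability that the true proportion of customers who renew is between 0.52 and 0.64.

A confidence interval represents our confidence in the procedure, not a probability statement about the parameter.

Key concept: If we repeated this sampling process many times and computed a 95% CI each time, about 95% of those intervals would contain the true population parameter.

For this specific interval (0.52, 0.64):
- Midpoint (point estimate): 0.58
- Margin of error: 0.06

The correct interpretation is the one stating confidence that the true parameter lies in the interval — option B.

B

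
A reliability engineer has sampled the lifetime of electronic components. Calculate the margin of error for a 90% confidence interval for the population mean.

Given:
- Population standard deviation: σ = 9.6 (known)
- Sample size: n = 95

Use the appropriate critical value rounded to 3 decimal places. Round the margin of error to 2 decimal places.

The population standard deviation σ is known, so use the z-interval margin of error formula.

For 90% confidence, z* = 1.645 (from standard normal table)

Margin of error formula for z-interval: E = z* × σ/√n

E = 1.645 × 9.6/√95
  = 1.645 × 0.984939
  = 1.6202

Rounded to 2 decimal places:

1.62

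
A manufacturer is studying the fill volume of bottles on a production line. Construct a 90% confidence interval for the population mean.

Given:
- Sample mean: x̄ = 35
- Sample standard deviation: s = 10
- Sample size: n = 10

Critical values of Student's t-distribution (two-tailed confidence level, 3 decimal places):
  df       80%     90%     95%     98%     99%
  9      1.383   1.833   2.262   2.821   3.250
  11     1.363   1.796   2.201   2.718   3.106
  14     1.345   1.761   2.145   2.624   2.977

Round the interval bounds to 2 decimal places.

The population standard deviation σ is unknown (only the sample standard deviation s is given), so use a t-interval with df = n - 1 = 10 - 1 = 9.

For 90% confidence with df = 9, t* = 1.833 (from t-table)

Standard error: SE = s/√n = 10/√10 = 3.162278

Margin of error: E = t* × SE = 1.833 × 3.162278 = 5.7965

T-interval: x̄ ± E = 35 ± 5.7965 = (29.2035, 40.7965)

Rounded to 2 decimal places:

(29.20, 40.80)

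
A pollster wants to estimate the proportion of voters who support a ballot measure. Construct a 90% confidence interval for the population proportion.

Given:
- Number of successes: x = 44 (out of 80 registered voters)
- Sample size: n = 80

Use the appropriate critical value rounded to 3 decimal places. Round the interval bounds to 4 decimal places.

Sample proportion: p̂ = 44/80 = 0.550000

Check conditions for normal approximation:
  np̂ = 44 ≥ 10 ✓
  n(1-p̂) = 36 ≥ 10 ✓

The sample is large enough, so use a z-interval (normal approximation) for the proportion.

For 90% confidence, z* = 1.645 (from standard normal table)

Standard error: SE = √(p̂(1-p̂)/n) = √(0.550000×0.450000/80) = 0.05562149

Margin of error: E = z* × SE = 1.645 × 0.05562149 = 0.091497

Z-interval: p̂ ± E = 0.550000 ± 0.091497 = (0.458503, 0.641497)

Rounded to 4 decimal places:

(0.4585, 0.6415)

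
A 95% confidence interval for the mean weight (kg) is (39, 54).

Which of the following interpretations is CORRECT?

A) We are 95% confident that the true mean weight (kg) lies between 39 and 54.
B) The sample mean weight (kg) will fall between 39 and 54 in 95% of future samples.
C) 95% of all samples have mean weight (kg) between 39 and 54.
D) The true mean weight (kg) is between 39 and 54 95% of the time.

A confidence interval represents our confidence in the procedure, not a probability statement about the parameter.

Key concept: If we repeated this sampling process many times and computed a 95% CI each time, about 95% of those intervals would contain the true population parameter.

For this specific interval (39, 54):
- Midpoint (point estimate): 46.5
- Margin of error: 7.5

The correct interpretation is the one stating confidence that the true parameter lies in the interval — option A.

A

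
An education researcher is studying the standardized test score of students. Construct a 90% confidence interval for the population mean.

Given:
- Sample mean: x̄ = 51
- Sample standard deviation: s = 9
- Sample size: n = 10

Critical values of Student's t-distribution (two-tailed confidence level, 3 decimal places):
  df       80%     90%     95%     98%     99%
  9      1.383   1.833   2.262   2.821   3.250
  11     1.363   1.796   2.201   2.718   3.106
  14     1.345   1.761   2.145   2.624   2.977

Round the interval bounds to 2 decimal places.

The population standard deviation σ is unknown (only the sample standard deviation s is given), so use a t-interval with df = n - 1 = 10 - 1 = 9.

For 90% confidence with df = 9, t* = 1.833 (from t-table)

Standard error: SE = s/√n = 9/√10 = 2.846050

Margin of error: E = t* × SE = 1.833 × 2.846050 = 5.2168

T-interval: x̄ ± E = 51 ± 5.2168 = (45.7832, 56.2168)

Rounded to 2 decimal places:

(45.78, 56.22)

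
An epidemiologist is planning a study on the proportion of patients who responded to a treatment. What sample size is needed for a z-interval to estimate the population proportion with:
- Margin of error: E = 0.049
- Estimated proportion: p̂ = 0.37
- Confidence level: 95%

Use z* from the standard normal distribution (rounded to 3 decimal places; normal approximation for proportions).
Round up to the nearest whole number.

Using z* for proportion z-interval (normal approximation).

For 95% confidence, z* = 1.96 (from standard normal table)

Sample size formula for proportion z-interval: n = z*²p̂(1-p̂)/E²

n = 1.96² × 0.37 × 0.63 / 0.049²
  = 3.8416 × 0.2331 / 0.002401
  = 372.9600

Round up to the nearest whole number: n = 373

373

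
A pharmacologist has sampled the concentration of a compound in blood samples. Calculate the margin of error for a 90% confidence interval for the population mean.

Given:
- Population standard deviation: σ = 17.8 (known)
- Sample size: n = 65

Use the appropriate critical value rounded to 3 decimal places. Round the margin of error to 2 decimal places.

The population standard deviation σ is known, so use the z-interval margin of error formula.

For 90% confidence, z* = 1.645 (from standard normal table)

Margin of error formula for z-interval: E = z* × σ/√n

E = 1.645 × 17.8/√65
  = 1.645 × 2.207818
  = 3.6319

Rounded to 2 decimal places:

3.63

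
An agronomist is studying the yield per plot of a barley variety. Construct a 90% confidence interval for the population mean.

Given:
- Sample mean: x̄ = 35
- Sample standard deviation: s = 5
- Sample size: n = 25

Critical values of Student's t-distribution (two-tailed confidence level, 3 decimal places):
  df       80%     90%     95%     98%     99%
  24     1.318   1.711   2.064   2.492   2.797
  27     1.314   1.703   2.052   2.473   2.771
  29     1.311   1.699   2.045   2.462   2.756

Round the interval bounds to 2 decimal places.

The population standard deviation σ is unknown (only the sample standard deviation s is given), so use a t-interval with df = n - 1 = 25 - 1 = 24.

For 90% confidence with df = 24, t* = 1.711 (from t-table)

Standard error: SE = s/√n = 5/√25 = 1.000000

Margin of error: E = t* × SE = 1.711 × 1.000000 = 1.7110

T-interval: x̄ ± E = 35 ± 1.7110 = (33.2890, 36.7110)

Rounded to 2 decimal places:

(33.29, 36.71)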